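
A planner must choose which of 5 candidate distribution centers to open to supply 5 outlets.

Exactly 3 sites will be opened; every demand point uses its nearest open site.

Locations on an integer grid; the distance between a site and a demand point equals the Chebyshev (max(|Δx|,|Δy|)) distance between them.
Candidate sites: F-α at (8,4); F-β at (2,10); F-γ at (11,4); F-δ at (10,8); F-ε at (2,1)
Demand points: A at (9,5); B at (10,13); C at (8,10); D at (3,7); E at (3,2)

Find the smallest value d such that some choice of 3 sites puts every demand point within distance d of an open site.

5

Open {F-α, F-β, F-δ}.
  Farthest demand point is B at distance 5 (to F-δ); all others are ≤ 5.
With {F-α, F-γ, F-δ} the worst case is 5.
With {F-α, F-δ, F-ε} the worst case is 5.
No size-3 selection achieves below 5.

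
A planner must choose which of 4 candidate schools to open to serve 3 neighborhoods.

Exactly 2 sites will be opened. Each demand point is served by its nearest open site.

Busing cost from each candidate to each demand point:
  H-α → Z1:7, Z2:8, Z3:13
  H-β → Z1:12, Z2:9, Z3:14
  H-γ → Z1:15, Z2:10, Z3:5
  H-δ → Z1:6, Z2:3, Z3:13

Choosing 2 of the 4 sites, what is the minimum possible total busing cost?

14

Open {H-γ, H-δ}.
  Z1→H-δ 6, Z2→H-δ 3, Z3→H-γ 5  ⇒ total 14.
Compare {H-α, H-γ}: total 20.
Compare {H-α, H-δ}: total 22.
No size-2 selection does better; minimum is 14.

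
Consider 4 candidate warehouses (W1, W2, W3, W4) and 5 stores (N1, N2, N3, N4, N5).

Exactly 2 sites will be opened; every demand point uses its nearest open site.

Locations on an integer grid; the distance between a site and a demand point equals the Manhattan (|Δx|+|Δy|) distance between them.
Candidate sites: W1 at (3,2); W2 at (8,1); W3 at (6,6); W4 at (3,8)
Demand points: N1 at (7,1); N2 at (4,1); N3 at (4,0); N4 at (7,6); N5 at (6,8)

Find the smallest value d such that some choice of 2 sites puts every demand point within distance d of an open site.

5

Open {W1, W3}.
  Farthest demand point is N1 at distance 5 (to W1); all others are ≤ 5.
With {W2, W3} the worst case is 5.
With {W1, W4} the worst case is 6.
No size-2 selection achieves below 5.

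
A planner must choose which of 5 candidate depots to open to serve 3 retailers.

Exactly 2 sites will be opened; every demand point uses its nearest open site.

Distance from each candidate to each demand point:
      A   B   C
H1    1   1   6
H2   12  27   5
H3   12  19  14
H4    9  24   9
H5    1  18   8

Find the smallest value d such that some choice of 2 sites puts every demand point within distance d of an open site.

Open {H1, H2}.
  Farthest demand point is C at distance 5 (to H2); all others are ≤ 5.
With {H1, H3} the worst case is 6.
With {H1, H4} the worst case is 6.
No size-2 selection achieves below 5.

5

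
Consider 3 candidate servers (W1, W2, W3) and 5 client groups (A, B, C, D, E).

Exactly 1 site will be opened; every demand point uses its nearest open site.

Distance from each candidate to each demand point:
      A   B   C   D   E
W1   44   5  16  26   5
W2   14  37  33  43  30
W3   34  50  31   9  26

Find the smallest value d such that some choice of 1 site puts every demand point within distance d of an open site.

Open {W2}.
  Farthest demand point is D at distance 43 (to W2); all others are ≤ 43.
With {W1} the worst case is 44.
With {W3} the worst case is 50.
No size-1 selection achieves below 43.

43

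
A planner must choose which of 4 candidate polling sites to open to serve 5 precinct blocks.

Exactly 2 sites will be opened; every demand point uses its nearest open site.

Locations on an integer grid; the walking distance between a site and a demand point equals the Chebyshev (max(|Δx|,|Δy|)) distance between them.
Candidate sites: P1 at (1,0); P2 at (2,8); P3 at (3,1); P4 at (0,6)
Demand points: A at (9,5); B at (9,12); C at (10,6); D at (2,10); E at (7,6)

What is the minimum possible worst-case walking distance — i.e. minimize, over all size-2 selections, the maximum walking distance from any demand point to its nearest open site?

7

Open {P2, P3}.
  Farthest demand point is B at walking distance 7 (to P2); all others are ≤ 7.
With {P1, P2} the worst case is 8.
With {P2, P4} the worst case is 8.
No size-2 selection achieves below 7.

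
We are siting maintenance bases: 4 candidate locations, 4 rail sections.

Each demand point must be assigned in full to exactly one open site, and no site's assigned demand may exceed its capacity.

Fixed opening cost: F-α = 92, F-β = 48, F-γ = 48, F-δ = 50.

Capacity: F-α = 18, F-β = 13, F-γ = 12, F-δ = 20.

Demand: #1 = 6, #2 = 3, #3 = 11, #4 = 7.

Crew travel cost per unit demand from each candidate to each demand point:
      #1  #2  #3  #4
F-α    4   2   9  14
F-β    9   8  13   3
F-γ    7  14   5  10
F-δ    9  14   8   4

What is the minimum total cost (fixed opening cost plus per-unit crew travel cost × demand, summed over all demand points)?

Open {F-γ, F-δ}; cheapest assignment that respects the capacities:
  F-γ (cap 12, load 11): #3 — cost 11×5 = 55
  F-δ (cap 20, load 16): #1, #2, #4 — cost 6×9 + 3×14 + 7×4 = 124
  Shipping 179, fixed 98 → total 277.
  Any other capacity-feasible assignment to {F-γ, F-δ} ships for at least 179.
Compare {F-β, F-δ}: its best feasible assignment gives total 285.
Compare {F-α, F-δ}: its best feasible assignment gives total 288.
Every other set of open sites that can feasibly serve all demand totals ≥ 285 even under its best assignment. Minimum: 277.

277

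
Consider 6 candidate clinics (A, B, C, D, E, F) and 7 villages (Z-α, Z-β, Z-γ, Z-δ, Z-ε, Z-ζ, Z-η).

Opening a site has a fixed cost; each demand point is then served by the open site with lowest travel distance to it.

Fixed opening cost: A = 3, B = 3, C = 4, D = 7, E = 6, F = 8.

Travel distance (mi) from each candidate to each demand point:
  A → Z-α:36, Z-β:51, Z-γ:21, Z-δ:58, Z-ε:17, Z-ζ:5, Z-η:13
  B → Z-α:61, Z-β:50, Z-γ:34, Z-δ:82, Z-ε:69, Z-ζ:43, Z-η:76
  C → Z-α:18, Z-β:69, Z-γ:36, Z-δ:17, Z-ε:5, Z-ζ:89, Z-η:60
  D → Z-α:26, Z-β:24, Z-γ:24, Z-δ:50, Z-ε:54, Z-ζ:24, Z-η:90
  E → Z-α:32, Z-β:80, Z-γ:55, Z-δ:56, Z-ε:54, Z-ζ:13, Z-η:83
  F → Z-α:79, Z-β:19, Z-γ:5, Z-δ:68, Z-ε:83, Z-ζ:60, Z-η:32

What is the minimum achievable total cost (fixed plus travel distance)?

Open {A, C, F}: assign each demand point to its cheapest open site.
  Z-α→C 18, Z-β→F 19, Z-γ→F 5, Z-δ→C 17, Z-ε→C 5, Z-ζ→A 5, Z-η→A 13
  travel distance 82, fixed 15 → total 97.
Compare {A, B, C, F}: travel distance 82 + fixed 18 = 100.
Compare {A, C, E, F}: travel distance 82 + fixed 21 = 103.
Compare {A, C, D, F}: travel distance 82 + fixed 22 = 104.
All other subsets cost ≥ 100. Minimum total cost: 97.

97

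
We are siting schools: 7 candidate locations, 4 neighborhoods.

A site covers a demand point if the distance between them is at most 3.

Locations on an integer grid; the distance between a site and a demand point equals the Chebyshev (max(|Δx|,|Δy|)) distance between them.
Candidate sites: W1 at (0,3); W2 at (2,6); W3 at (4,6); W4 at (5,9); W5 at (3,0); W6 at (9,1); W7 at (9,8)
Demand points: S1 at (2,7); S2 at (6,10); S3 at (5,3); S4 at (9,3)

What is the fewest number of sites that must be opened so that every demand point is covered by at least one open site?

3

Coverage sets (demand points within 3 of each site):
  W1: {}
  W2: {S1, S3}
  W3: {S1, S3}
  W4: {S1, S2}
  W5: {S3}
  W6: {S4}
  W7: {S2}
No 2 sites suffice: every size-2 union leaves at least one demand point uncovered.
But {W2, W4, W6} covers everything, so the minimum is 3.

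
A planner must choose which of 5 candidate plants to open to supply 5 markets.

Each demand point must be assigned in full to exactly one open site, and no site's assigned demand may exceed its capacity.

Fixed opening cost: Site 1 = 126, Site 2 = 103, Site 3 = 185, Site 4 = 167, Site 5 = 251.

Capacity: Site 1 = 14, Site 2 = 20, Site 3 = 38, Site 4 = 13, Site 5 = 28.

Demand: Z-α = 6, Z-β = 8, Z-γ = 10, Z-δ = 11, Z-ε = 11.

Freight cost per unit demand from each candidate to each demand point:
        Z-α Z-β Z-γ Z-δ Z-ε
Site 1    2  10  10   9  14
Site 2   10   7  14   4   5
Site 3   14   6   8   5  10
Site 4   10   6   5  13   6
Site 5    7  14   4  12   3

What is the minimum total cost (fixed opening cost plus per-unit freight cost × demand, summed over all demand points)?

Open {Site 2, Site 5}; cheapest assignment that respects the capacities:
  Site 2 (cap 20, load 19): Z-β, Z-δ — cost 8×7 + 11×4 = 100
  Site 5 (cap 28, load 27): Z-α, Z-γ, Z-ε — cost 6×7 + 10×4 + 11×3 = 115
  Shipping 215, fixed 354 → total 569.
  Any other capacity-feasible assignment to {Site 2, Site 5} ships for at least 215.
Compare {Site 2, Site 3}: its best feasible assignment gives total 586.
Compare {Site 1, Site 3}: its best feasible assignment gives total 648.
Every other set of open sites that can feasibly serve all demand totals ≥ 586 even under its best assignment. Minimum: 569.

569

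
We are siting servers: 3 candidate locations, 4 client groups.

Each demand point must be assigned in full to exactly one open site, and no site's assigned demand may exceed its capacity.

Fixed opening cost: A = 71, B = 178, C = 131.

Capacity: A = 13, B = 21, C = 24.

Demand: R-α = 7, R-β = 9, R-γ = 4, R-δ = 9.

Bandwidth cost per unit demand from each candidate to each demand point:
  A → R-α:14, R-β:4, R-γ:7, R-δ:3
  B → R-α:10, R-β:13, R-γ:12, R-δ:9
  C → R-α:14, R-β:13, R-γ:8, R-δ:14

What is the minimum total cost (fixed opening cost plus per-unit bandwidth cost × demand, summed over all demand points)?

464

Open {A, B}; cheapest assignment that respects the capacities:
  A (cap 13, load 13): R-β, R-γ — cost 9×4 + 4×7 = 64
  B (cap 21, load 16): R-α, R-δ — cost 7×10 + 9×9 = 151
  Shipping 215, fixed 249 → total 464.
  Any other capacity-feasible assignment to {A, B} ships for at least 215.
Compare {A, C}: its best feasible assignment gives total 472.
Compare {A, B, C}: its best feasible assignment gives total 595.
Every other set of open sites that can feasibly serve all demand totals ≥ 472 even under its best assignment. Minimum: 464.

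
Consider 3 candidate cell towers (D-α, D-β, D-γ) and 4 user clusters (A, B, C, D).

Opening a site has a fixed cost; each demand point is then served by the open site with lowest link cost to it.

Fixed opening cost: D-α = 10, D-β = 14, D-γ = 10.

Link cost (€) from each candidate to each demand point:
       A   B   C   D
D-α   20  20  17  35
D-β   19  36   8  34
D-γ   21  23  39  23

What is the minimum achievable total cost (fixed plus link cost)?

97

Open {D-β, D-γ}: assign each demand point to its cheapest open site.
  A→D-β 19, B→D-γ 23, C→D-β 8, D→D-γ 23
  link cost 73, fixed 24 → total 97.
Compare {D-α, D-γ}: link cost 80 + fixed 20 = 100.
Compare {D-α}: link cost 92 + fixed 10 = 102.
Compare {D-α, D-β, D-γ}: link cost 70 + fixed 34 = 104.
All other subsets cost ≥ 100. Minimum total cost: 97.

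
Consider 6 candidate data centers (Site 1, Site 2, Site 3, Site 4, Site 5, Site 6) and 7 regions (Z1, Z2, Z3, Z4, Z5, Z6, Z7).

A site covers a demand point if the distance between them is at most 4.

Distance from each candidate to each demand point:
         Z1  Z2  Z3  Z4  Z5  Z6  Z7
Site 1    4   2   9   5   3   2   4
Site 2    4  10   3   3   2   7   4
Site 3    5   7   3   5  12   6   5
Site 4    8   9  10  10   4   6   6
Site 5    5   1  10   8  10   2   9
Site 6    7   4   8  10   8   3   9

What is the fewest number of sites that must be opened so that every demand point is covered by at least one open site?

Coverage sets (demand points within 4 of each site):
  Site 1: {Z1, Z2, Z5, Z6, Z7}
  Site 2: {Z1, Z3, Z4, Z5, Z7}
  Site 3: {Z3}
  Site 4: {Z5}
  Site 5: {Z2, Z6}
  Site 6: {Z2, Z6}
No single site covers all 7 demand points.
But {Site 1, Site 2} covers everything, so the minimum is 2.

2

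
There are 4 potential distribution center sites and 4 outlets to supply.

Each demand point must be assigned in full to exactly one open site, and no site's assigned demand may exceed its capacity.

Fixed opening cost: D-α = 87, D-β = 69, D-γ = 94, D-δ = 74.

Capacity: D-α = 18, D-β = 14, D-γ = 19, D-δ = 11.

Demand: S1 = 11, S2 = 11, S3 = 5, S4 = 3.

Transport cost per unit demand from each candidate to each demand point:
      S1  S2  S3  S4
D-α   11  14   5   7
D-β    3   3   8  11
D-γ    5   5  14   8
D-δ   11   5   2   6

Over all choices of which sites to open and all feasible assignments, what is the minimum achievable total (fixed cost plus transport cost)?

Open {D-β, D-γ}; cheapest assignment that respects the capacities:
  D-β (cap 14, load 11): S1 — cost 11×3 = 33
  D-γ (cap 19, load 19): S2, S3, S4 — cost 11×5 + 5×14 + 3×8 = 149
  Shipping 182, fixed 163 → total 345.
  Any other capacity-feasible assignment to {D-β, D-γ} ships for at least 182.
Compare {D-β, D-γ, D-δ}: its best feasible assignment gives total 353.
Compare {D-α, D-β, D-δ}: its best feasible assignment gives total 364.
Every other set of open sites that can feasibly serve all demand totals ≥ 353 even under its best assignment. Minimum: 345.

345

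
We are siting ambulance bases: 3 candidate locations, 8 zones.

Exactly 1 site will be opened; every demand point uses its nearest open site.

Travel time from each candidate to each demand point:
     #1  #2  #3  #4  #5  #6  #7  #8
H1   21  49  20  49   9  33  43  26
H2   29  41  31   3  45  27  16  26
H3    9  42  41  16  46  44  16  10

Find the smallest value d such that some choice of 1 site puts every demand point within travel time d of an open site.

45

Open {H2}.
  Farthest demand point is #5 at travel time 45 (to H2); all others are ≤ 45.
With {H3} the worst case is 46.
With {H1} the worst case is 49.
No size-1 selection achieves below 45.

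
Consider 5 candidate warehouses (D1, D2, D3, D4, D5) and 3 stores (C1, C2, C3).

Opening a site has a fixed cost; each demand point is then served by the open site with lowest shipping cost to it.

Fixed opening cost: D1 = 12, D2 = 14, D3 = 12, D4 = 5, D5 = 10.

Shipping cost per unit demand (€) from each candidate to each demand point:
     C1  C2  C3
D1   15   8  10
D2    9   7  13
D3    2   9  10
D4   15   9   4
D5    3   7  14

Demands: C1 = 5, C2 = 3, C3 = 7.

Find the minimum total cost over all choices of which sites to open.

79

Open {D4, D5}: assign each demand point to its cheapest open site.
  C1→D5 5×3=15, C2→D5 3×7=21, C3→D4 7×4=28
  shipping cost 64, fixed 15 → total 79.
Compare {D3, D4}: shipping cost 65 + fixed 17 = 82.
Compare {D3, D4, D5}: shipping cost 59 + fixed 27 = 86.
Compare {D2, D3, D4}: shipping cost 59 + fixed 31 = 90.
All other subsets cost ≥ 82. Minimum total cost: 79.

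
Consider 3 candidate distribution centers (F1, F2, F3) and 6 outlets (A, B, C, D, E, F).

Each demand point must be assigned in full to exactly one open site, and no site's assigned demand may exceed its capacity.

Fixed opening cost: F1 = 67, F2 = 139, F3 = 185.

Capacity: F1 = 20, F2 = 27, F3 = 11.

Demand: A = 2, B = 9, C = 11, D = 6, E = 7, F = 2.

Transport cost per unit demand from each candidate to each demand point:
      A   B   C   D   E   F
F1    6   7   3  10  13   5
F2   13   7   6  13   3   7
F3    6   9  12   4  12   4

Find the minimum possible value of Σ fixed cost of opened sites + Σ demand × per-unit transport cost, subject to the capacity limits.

Open {F1, F2}; cheapest assignment that respects the capacities:
  F1 (cap 20, load 19): A, C, D — cost 2×6 + 11×3 + 6×10 = 105
  F2 (cap 27, load 18): B, E, F — cost 9×7 + 7×3 + 2×7 = 98
  Shipping 203, fixed 206 → total 409.
  Any other capacity-feasible assignment to {F1, F2} ships for at least 203.
Compare {F2, F3}: its best feasible assignment gives total 518.
Compare {F1, F2, F3}: its best feasible assignment gives total 552.
Every other set of open sites that can feasibly serve all demand totals ≥ 518 even under its best assignment. Minimum: 409.

409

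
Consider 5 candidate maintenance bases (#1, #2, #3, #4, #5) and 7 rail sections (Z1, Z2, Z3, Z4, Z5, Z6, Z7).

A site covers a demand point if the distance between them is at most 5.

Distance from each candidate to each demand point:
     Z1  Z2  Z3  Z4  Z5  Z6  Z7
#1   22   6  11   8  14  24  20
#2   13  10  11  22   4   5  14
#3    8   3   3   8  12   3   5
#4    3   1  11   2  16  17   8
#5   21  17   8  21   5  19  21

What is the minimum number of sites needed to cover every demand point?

3

Coverage sets (demand points within 5 of each site):
  #1: {}
  #2: {Z5, Z6}
  #3: {Z2, Z3, Z6, Z7}
  #4: {Z1, Z2, Z4}
  #5: {Z5}
No 2 sites suffice: every size-2 union leaves at least one demand point uncovered.
But {#2, #3, #4} covers everything, so the minimum is 3.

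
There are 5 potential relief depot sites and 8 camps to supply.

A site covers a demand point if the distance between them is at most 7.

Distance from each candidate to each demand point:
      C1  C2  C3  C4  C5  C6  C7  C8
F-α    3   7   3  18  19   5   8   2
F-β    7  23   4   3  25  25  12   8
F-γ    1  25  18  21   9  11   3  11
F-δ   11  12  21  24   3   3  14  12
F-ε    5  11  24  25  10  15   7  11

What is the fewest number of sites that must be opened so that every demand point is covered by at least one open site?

Coverage sets (demand points within 7 of each site):
  F-α: {C1, C2, C3, C6, C8}
  F-β: {C1, C3, C4}
  F-γ: {C1, C7}
  F-δ: {C5, C6}
  F-ε: {C1, C7}
No 3 sites suffice: every size-3 union leaves at least one demand point uncovered.
But {F-α, F-β, F-γ, F-δ} covers everything, so the minimum is 4.

4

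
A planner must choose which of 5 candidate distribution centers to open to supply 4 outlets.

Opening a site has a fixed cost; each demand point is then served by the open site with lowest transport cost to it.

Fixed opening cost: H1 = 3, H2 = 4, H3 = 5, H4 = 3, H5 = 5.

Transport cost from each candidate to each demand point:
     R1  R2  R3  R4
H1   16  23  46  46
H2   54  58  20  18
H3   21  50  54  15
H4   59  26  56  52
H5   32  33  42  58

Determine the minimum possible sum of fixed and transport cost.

Open {H1, H2}: assign each demand point to its cheapest open site.
  R1→H1 16, R2→H1 23, R3→H2 20, R4→H2 18
  transport cost 77, fixed 7 → total 84.
Compare {H1, H2, H3}: transport cost 74 + fixed 12 = 86.
Compare {H1, H2, H4}: transport cost 77 + fixed 10 = 87.
Compare {H1, H2, H5}: transport cost 77 + fixed 12 = 89.
All other subsets cost ≥ 86. Minimum total cost: 84.

84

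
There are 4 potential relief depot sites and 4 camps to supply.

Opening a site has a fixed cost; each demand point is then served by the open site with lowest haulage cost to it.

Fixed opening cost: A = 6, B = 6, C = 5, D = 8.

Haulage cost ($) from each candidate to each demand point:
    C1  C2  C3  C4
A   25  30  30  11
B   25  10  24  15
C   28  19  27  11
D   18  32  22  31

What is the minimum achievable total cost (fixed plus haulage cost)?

79

Open {B, D}: assign each demand point to its cheapest open site.
  C1→D 18, C2→B 10, C3→D 22, C4→B 15
  haulage cost 65, fixed 14 → total 79.
Compare {B}: haulage cost 74 + fixed 6 = 80.
Compare {B, C, D}: haulage cost 61 + fixed 19 = 80.
Compare {B, C}: haulage cost 70 + fixed 11 = 81.
All other subsets cost ≥ 80. Minimum total cost: 79.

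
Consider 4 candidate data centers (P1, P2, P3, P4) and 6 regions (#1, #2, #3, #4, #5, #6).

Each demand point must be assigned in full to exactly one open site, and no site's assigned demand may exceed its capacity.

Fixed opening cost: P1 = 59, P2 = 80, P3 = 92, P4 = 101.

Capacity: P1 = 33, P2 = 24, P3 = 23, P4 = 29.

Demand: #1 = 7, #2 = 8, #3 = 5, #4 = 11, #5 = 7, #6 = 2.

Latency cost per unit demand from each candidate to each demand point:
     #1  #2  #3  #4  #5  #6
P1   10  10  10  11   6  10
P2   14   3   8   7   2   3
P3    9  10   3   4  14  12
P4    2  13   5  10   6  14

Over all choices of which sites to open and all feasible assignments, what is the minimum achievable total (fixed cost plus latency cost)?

Open {P2, P3}; cheapest assignment that respects the capacities:
  P2 (cap 24, load 17): #2, #5, #6 — cost 8×3 + 7×2 + 2×3 = 44
  P3 (cap 23, load 23): #1, #3, #4 — cost 7×9 + 5×3 + 11×4 = 122
  Shipping 166, fixed 172 → total 338.
  Any other capacity-feasible assignment to {P2, P3} ships for at least 166.
Compare {P2, P4}: its best feasible assignment gives total 369.
Compare {P2, P3, P4}: its best feasible assignment gives total 390.
Every other set of open sites that can feasibly serve all demand totals ≥ 369 even under its best assignment. Minimum: 338.

338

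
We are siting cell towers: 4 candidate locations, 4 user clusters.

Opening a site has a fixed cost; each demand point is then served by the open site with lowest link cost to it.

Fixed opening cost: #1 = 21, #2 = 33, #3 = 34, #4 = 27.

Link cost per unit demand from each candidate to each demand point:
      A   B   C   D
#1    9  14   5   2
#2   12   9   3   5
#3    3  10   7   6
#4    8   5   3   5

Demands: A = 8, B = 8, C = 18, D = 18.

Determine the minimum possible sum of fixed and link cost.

236

Open {#1, #3, #4}: assign each demand point to its cheapest open site.
  A→#3 8×3=24, B→#4 8×5=40, C→#4 18×3=54, D→#1 18×2=36
  link cost 154, fixed 82 → total 236.
Compare {#1, #4}: link cost 194 + fixed 48 = 242.
Compare {#3, #4}: link cost 208 + fixed 61 = 269.
Compare {#1, #2, #3, #4}: link cost 154 + fixed 115 = 269.
All other subsets cost ≥ 242. Minimum total cost: 236.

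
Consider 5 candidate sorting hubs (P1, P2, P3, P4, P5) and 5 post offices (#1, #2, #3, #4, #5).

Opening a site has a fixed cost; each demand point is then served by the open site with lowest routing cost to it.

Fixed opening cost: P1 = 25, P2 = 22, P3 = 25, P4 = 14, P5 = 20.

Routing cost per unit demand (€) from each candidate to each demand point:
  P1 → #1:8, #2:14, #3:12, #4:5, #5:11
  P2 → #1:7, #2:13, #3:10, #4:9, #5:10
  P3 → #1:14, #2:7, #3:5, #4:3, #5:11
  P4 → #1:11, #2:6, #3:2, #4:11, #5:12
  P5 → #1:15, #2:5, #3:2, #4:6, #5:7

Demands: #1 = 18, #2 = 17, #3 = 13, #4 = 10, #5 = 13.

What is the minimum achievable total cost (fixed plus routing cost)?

Open {P2, P3, P5}: assign each demand point to its cheapest open site.
  #1→P2 18×7=126, #2→P5 17×5=85, #3→P5 13×2=26, #4→P3 10×3=30, #5→P5 13×7=91
  routing cost 358, fixed 67 → total 425.
Compare {P2, P5}: routing cost 388 + fixed 42 = 430.
Compare {P2, P3, P4, P5}: routing cost 358 + fixed 81 = 439.
Compare {P1, P5}: routing cost 396 + fixed 45 = 441.
All other subsets cost ≥ 430. Minimum total cost: 425.

425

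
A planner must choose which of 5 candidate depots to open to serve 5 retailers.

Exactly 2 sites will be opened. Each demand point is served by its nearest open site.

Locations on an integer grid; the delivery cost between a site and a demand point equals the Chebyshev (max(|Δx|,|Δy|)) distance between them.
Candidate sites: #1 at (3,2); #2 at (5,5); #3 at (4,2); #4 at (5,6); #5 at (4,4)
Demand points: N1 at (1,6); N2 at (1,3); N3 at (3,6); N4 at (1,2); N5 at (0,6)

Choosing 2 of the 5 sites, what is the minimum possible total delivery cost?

13

Open {#1, #5}.
  N1→#5 3, N2→#1 2, N3→#5 2, N4→#1 2, N5→#1 4  ⇒ total 13.
Compare {#1, #2}: total 14.
Compare {#1, #4}: total 14.
No size-2 selection does better; minimum is 13.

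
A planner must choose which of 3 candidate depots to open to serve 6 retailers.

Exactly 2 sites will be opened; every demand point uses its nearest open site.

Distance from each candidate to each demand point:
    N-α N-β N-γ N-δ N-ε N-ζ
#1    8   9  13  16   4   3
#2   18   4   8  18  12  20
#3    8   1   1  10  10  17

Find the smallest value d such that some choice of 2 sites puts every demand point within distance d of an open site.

Open {#1, #3}.
  Farthest demand point is N-δ at distance 10 (to #3); all others are ≤ 10.
With {#1, #2} the worst case is 16.
With {#2, #3} the worst case is 17.
No size-2 selection achieves below 10.

10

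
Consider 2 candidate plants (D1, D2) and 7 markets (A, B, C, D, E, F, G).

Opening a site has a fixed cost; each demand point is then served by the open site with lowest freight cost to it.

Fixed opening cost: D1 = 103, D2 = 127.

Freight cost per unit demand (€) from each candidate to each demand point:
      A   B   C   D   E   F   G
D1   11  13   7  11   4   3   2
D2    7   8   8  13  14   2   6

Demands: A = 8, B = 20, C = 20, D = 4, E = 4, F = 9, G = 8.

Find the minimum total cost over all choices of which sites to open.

Open {D2}: assign each demand point to its cheapest open site.
  A→D2 8×7=56, B→D2 20×8=160, C→D2 20×8=160, D→D2 4×13=52, E→D2 4×14=56, F→D2 9×2=18, G→D2 8×6=48
  freight cost 550, fixed 127 → total 677.
Compare {D1, D2}: freight cost 450 + fixed 230 = 680.
Compare {D1}: freight cost 591 + fixed 103 = 694.

677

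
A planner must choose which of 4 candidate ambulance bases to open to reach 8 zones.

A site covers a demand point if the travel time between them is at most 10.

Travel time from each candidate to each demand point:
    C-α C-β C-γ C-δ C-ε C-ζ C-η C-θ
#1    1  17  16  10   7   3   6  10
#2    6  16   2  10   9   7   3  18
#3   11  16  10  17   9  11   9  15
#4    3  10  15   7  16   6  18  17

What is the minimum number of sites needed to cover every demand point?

Coverage sets (demand points within 10 of each site):
  #1: {C-α, C-δ, C-ε, C-ζ, C-η, C-θ}
  #2: {C-α, C-γ, C-δ, C-ε, C-ζ, C-η}
  #3: {C-γ, C-ε, C-η}
  #4: {C-α, C-β, C-δ, C-ζ}
No 2 sites suffice: every size-2 union leaves at least one demand point uncovered.
But {#1, #2, #4} covers everything, so the minimum is 3.

3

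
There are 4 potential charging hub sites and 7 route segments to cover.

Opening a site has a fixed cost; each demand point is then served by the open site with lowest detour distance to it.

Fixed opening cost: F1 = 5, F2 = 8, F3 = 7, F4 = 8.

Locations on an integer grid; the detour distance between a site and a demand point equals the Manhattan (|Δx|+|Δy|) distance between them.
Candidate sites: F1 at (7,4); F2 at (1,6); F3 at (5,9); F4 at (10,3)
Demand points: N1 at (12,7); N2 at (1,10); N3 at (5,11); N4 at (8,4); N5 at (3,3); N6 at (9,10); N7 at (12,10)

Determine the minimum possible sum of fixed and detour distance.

Open {F1, F3}: assign each demand point to its cheapest open site.
  N1→F1 8, N2→F3 5, N3→F3 2, N4→F1 1, N5→F1 5, N6→F3 5, N7→F3 8
  detour distance 34, fixed 12 → total 46.
Compare {F3, F4}: detour distance 36 + fixed 15 = 51.
Compare {F3}: detour distance 45 + fixed 7 = 52.
Compare {F1, F3, F4}: detour distance 32 + fixed 20 = 52.
All other subsets cost ≥ 51. Minimum total cost: 46.

46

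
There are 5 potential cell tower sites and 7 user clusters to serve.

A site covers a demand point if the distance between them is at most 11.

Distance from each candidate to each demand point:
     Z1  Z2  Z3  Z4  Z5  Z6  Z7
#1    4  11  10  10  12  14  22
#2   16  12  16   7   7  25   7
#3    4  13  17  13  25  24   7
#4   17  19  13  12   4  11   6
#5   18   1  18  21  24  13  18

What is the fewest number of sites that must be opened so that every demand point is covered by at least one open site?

2

Coverage sets (demand points within 11 of each site):
  #1: {Z1, Z2, Z3, Z4}
  #2: {Z4, Z5, Z7}
  #3: {Z1, Z7}
  #4: {Z5, Z6, Z7}
  #5: {Z2}
No single site covers all 7 demand points.
But {#1, #4} covers everything, so the minimum is 2.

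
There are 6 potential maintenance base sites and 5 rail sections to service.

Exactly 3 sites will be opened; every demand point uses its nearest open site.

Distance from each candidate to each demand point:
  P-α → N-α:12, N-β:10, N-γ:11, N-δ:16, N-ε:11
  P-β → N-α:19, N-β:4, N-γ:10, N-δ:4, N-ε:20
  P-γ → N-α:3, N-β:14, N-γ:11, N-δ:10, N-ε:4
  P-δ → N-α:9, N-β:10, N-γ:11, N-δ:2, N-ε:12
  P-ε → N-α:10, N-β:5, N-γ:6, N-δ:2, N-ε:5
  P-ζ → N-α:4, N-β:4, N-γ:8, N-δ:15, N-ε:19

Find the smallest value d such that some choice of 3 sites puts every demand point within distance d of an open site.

Open {P-α, P-γ, P-ε}.
  Farthest demand point is N-γ at distance 6 (to P-ε); all others are ≤ 6.
With {P-α, P-ε, P-ζ} the worst case is 6.
With {P-β, P-γ, P-ε} the worst case is 6.
No size-3 selection achieves below 6.

6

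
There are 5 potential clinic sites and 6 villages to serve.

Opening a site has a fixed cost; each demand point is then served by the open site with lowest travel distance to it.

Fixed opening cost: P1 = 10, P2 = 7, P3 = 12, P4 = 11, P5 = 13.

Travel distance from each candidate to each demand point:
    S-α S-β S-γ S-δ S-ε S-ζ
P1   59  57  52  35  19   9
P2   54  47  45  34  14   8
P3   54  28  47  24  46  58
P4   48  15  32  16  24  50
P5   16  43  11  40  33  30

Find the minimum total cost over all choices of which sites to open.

111

Open {P2, P4, P5}: assign each demand point to its cheapest open site.
  S-α→P5 16, S-β→P4 15, S-γ→P5 11, S-δ→P4 16, S-ε→P2 14, S-ζ→P2 8
  travel distance 80, fixed 31 → total 111.
Compare {P1, P4, P5}: travel distance 86 + fixed 34 = 120.
Compare {P1, P2, P4, P5}: travel distance 80 + fixed 41 = 121.
Compare {P2, P3, P4, P5}: travel distance 80 + fixed 43 = 123.
All other subsets cost ≥ 120. Minimum total cost: 111.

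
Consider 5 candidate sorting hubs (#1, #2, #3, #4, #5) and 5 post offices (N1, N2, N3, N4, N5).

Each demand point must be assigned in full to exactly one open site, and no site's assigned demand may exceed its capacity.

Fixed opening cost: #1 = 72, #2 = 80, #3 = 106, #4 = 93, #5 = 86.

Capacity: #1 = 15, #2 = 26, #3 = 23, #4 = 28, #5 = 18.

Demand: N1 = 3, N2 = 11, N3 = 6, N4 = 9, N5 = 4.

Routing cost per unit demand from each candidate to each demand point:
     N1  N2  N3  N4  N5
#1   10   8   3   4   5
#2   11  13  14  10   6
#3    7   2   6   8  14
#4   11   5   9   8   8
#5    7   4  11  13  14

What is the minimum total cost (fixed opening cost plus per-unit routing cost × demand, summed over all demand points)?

313

Open {#1, #3}; cheapest assignment that respects the capacities:
  #1 (cap 15, load 13): N4, N5 — cost 9×4 + 4×5 = 56
  #3 (cap 23, load 20): N1, N2, N3 — cost 3×7 + 11×2 + 6×6 = 79
  Shipping 135, fixed 178 → total 313.
  Any other capacity-feasible assignment to {#1, #3} ships for at least 135.
Compare {#1, #5}: its best feasible assignment gives total 333.
Compare {#1, #4}: its best feasible assignment gives total 339.
Every other set of open sites that can feasibly serve all demand totals ≥ 333 even under its best assignment. Minimum: 313.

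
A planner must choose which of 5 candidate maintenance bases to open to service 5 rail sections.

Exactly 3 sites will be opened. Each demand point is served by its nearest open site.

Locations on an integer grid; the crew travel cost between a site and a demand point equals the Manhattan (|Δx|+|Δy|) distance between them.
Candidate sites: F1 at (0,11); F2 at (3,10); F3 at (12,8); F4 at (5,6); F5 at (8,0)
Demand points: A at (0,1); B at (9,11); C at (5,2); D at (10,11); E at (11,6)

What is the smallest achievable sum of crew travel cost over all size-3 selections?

Open {F3, F4, F5}.
  A→F5 9, B→F3 6, C→F4 4, D→F3 5, E→F3 3  ⇒ total 27.
Compare {F1, F3, F4}: total 28.
Compare {F1, F3, F5}: total 28.
No size-3 selection does better; minimum is 27.

27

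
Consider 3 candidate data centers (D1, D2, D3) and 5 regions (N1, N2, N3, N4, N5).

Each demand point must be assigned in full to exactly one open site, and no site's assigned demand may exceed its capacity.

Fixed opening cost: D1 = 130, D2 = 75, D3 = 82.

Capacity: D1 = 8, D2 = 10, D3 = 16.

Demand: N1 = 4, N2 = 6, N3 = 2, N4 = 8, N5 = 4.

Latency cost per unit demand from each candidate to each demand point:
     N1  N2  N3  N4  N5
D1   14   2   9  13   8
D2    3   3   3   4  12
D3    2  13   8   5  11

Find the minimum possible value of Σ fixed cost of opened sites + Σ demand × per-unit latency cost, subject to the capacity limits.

Open {D2, D3}; cheapest assignment that respects the capacities:
  D2 (cap 10, load 8): N2, N3 — cost 6×3 + 2×3 = 24
  D3 (cap 16, load 16): N1, N4, N5 — cost 4×2 + 8×5 + 4×11 = 92
  Shipping 116, fixed 157 → total 273.
  Any other capacity-feasible assignment to {D2, D3} ships for at least 116.
Compare {D1, D3}: its best feasible assignment gives total 334.
Compare {D1, D2, D3}: its best feasible assignment gives total 389.
Every other set of open sites that can feasibly serve all demand totals ≥ 334 even under its best assignment. Minimum: 273.

273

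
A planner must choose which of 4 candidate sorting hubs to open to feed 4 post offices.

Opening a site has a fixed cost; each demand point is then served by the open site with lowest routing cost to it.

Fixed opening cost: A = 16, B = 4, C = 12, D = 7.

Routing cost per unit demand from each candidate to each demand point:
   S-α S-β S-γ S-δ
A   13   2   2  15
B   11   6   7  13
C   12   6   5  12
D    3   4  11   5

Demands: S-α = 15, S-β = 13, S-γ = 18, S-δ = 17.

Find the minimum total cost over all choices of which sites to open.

Open {A, D}: assign each demand point to its cheapest open site.
  S-α→D 15×3=45, S-β→A 13×2=26, S-γ→A 18×2=36, S-δ→D 17×5=85
  routing cost 192, fixed 23 → total 215.
Compare {A, B, D}: routing cost 192 + fixed 27 = 219.
Compare {A, C, D}: routing cost 192 + fixed 35 = 227.
Compare {A, B, C, D}: routing cost 192 + fixed 39 = 231.
All other subsets cost ≥ 219. Minimum total cost: 215.

215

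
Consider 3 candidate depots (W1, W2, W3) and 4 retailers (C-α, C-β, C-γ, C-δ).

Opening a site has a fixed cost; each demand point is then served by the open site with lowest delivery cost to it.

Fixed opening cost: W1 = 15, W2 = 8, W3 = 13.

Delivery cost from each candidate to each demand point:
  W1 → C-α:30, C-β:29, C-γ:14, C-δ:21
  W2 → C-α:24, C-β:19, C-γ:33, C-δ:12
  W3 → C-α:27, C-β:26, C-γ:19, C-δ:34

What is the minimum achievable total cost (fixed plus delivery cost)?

Open {W1, W2}: assign each demand point to its cheapest open site.
  C-α→W2 24, C-β→W2 19, C-γ→W1 14, C-δ→W2 12
  delivery cost 69, fixed 23 → total 92.
Compare {W2, W3}: delivery cost 74 + fixed 21 = 95.
Compare {W2}: delivery cost 88 + fixed 8 = 96.
Compare {W1, W2, W3}: delivery cost 69 + fixed 36 = 105.
All other subsets cost ≥ 95. Minimum total cost: 92.

92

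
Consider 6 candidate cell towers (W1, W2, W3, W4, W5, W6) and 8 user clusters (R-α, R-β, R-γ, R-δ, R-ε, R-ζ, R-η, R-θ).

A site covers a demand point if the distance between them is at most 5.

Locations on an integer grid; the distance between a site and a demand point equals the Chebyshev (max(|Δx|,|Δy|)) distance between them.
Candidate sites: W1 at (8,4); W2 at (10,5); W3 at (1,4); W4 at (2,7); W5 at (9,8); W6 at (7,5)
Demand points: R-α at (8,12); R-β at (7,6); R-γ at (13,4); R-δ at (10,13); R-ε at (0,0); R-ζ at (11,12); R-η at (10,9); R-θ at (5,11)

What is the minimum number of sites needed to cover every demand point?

2

Coverage sets (demand points within 5 of each site):
  W1: {R-β, R-γ, R-η}
  W2: {R-β, R-γ, R-η}
  W3: {R-ε}
  W4: {R-β, R-θ}
  W5: {R-α, R-β, R-γ, R-δ, R-ζ, R-η, R-θ}
  W6: {R-β, R-η}
No single site covers all 8 demand points.
But {W3, W5} covers everything, so the minimum is 2.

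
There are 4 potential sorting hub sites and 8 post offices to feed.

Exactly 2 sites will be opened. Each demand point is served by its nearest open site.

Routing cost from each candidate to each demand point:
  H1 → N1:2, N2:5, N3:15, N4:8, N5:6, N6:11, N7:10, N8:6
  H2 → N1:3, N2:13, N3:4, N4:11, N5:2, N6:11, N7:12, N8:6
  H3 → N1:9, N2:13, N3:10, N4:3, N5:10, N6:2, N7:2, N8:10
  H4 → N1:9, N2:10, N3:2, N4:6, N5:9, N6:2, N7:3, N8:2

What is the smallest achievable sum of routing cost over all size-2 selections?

Open {H1, H4}.
  N1→H1 2, N2→H1 5, N3→H4 2, N4→H4 6, N5→H1 6, N6→H4 2, N7→H4 3, N8→H4 2  ⇒ total 28.
Compare {H2, H4}: total 30.
Compare {H2, H3}: total 35.
No size-2 selection does better; minimum is 28.

28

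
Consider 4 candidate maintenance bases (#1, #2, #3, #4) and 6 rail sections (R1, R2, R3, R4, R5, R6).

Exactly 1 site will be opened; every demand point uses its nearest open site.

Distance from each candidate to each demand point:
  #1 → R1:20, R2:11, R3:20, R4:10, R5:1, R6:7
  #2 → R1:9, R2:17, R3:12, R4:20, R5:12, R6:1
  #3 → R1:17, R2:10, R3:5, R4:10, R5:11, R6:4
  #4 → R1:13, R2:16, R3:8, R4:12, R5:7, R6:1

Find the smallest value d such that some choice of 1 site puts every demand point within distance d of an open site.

16

Open {#4}.
  Farthest demand point is R2 at distance 16 (to #4); all others are ≤ 16.
With {#3} the worst case is 17.
With {#1} the worst case is 20.
No size-1 selection achieves below 16.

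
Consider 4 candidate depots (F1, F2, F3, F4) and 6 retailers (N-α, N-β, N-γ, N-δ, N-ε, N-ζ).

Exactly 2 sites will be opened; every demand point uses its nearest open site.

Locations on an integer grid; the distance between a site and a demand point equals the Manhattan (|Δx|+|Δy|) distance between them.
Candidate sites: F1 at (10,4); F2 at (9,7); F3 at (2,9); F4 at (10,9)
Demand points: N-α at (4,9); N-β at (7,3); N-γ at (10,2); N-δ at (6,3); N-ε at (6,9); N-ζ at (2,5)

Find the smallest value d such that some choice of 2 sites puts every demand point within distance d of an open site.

Open {F1, F3}.
  Farthest demand point is N-δ at distance 5 (to F1); all others are ≤ 5.
With {F2, F3} the worst case is 7.
With {F1, F2} the worst case is 9.
No size-2 selection achieves below 5.

5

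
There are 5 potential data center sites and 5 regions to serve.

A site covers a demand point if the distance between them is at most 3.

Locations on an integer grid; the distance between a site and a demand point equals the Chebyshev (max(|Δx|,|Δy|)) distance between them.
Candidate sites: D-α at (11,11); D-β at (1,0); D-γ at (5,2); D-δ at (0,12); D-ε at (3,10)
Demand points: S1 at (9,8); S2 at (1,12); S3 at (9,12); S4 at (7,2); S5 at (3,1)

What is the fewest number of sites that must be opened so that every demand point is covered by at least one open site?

Coverage sets (demand points within 3 of each site):
  D-α: {S1, S3}
  D-β: {S5}
  D-γ: {S4, S5}
  D-δ: {S2}
  D-ε: {S2}
No 2 sites suffice: every size-2 union leaves at least one demand point uncovered.
But {D-α, D-γ, D-δ} covers everything, so the minimum is 3.

3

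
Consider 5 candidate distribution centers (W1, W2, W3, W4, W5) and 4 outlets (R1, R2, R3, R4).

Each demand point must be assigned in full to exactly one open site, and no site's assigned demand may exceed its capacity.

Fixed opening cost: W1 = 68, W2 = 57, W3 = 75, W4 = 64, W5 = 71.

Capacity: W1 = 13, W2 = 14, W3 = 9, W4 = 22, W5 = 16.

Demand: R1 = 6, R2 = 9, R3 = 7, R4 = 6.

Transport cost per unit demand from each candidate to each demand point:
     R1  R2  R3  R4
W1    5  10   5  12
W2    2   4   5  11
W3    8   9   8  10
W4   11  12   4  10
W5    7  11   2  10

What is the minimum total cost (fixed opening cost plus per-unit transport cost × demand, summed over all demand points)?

Open {W2, W4}; cheapest assignment that respects the capacities:
  W2 (cap 14, load 9): R2 — cost 9×4 = 36
  W4 (cap 22, load 19): R1, R3, R4 — cost 6×11 + 7×4 + 6×10 = 154
  Shipping 190, fixed 121 → total 311.
  Any other capacity-feasible assignment to {W2, W4} ships for at least 190.
Compare {W2, W5}: its best feasible assignment gives total 319.
Compare {W1, W2, W5}: its best feasible assignment gives total 336.
Every other set of open sites that can feasibly serve all demand totals ≥ 319 even under its best assignment. Minimum: 311.

311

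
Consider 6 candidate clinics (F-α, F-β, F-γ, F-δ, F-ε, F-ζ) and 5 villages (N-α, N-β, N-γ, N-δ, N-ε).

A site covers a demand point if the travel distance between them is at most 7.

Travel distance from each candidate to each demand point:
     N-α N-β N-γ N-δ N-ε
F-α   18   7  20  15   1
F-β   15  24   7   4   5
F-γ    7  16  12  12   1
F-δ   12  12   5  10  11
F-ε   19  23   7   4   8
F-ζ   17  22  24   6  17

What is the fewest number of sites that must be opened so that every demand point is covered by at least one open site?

Coverage sets (demand points within 7 of each site):
  F-α: {N-β, N-ε}
  F-β: {N-γ, N-δ, N-ε}
  F-γ: {N-α, N-ε}
  F-δ: {N-γ}
  F-ε: {N-γ, N-δ}
  F-ζ: {N-δ}
No 2 sites suffice: every size-2 union leaves at least one demand point uncovered.
But {F-α, F-β, F-γ} covers everything, so the minimum is 3.

3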